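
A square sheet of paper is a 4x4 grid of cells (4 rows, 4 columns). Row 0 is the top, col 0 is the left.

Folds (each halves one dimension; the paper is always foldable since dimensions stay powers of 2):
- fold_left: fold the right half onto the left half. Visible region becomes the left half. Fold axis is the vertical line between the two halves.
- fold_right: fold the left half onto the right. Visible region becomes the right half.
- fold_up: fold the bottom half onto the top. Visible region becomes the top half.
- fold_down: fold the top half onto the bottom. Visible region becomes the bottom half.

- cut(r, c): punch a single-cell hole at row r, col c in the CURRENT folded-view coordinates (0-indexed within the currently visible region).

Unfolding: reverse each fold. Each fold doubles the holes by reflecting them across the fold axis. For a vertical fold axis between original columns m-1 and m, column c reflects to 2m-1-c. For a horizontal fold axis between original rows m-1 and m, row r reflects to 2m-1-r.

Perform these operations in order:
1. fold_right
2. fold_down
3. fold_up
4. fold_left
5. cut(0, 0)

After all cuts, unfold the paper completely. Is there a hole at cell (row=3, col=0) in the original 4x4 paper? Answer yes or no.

Op 1 fold_right: fold axis v@2; visible region now rows[0,4) x cols[2,4) = 4x2
Op 2 fold_down: fold axis h@2; visible region now rows[2,4) x cols[2,4) = 2x2
Op 3 fold_up: fold axis h@3; visible region now rows[2,3) x cols[2,4) = 1x2
Op 4 fold_left: fold axis v@3; visible region now rows[2,3) x cols[2,3) = 1x1
Op 5 cut(0, 0): punch at orig (2,2); cuts so far [(2, 2)]; region rows[2,3) x cols[2,3) = 1x1
Unfold 1 (reflect across v@3): 2 holes -> [(2, 2), (2, 3)]
Unfold 2 (reflect across h@3): 4 holes -> [(2, 2), (2, 3), (3, 2), (3, 3)]
Unfold 3 (reflect across h@2): 8 holes -> [(0, 2), (0, 3), (1, 2), (1, 3), (2, 2), (2, 3), (3, 2), (3, 3)]
Unfold 4 (reflect across v@2): 16 holes -> [(0, 0), (0, 1), (0, 2), (0, 3), (1, 0), (1, 1), (1, 2), (1, 3), (2, 0), (2, 1), (2, 2), (2, 3), (3, 0), (3, 1), (3, 2), (3, 3)]
Holes: [(0, 0), (0, 1), (0, 2), (0, 3), (1, 0), (1, 1), (1, 2), (1, 3), (2, 0), (2, 1), (2, 2), (2, 3), (3, 0), (3, 1), (3, 2), (3, 3)]

Answer: yes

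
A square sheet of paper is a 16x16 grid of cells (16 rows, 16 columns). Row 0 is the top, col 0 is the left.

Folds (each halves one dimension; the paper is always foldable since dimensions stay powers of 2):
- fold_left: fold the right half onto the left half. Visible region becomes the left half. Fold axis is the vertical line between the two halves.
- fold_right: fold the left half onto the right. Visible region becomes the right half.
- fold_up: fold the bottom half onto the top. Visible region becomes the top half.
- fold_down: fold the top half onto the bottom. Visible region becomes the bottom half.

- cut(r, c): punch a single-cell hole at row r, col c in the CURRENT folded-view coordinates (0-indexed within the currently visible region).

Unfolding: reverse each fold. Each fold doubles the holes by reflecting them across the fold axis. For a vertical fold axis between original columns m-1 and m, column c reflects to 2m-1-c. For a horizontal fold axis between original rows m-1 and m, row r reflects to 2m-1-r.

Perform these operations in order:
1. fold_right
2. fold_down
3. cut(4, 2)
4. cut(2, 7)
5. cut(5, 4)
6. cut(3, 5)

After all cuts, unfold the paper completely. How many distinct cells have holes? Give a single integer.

Answer: 16

Derivation:
Op 1 fold_right: fold axis v@8; visible region now rows[0,16) x cols[8,16) = 16x8
Op 2 fold_down: fold axis h@8; visible region now rows[8,16) x cols[8,16) = 8x8
Op 3 cut(4, 2): punch at orig (12,10); cuts so far [(12, 10)]; region rows[8,16) x cols[8,16) = 8x8
Op 4 cut(2, 7): punch at orig (10,15); cuts so far [(10, 15), (12, 10)]; region rows[8,16) x cols[8,16) = 8x8
Op 5 cut(5, 4): punch at orig (13,12); cuts so far [(10, 15), (12, 10), (13, 12)]; region rows[8,16) x cols[8,16) = 8x8
Op 6 cut(3, 5): punch at orig (11,13); cuts so far [(10, 15), (11, 13), (12, 10), (13, 12)]; region rows[8,16) x cols[8,16) = 8x8
Unfold 1 (reflect across h@8): 8 holes -> [(2, 12), (3, 10), (4, 13), (5, 15), (10, 15), (11, 13), (12, 10), (13, 12)]
Unfold 2 (reflect across v@8): 16 holes -> [(2, 3), (2, 12), (3, 5), (3, 10), (4, 2), (4, 13), (5, 0), (5, 15), (10, 0), (10, 15), (11, 2), (11, 13), (12, 5), (12, 10), (13, 3), (13, 12)]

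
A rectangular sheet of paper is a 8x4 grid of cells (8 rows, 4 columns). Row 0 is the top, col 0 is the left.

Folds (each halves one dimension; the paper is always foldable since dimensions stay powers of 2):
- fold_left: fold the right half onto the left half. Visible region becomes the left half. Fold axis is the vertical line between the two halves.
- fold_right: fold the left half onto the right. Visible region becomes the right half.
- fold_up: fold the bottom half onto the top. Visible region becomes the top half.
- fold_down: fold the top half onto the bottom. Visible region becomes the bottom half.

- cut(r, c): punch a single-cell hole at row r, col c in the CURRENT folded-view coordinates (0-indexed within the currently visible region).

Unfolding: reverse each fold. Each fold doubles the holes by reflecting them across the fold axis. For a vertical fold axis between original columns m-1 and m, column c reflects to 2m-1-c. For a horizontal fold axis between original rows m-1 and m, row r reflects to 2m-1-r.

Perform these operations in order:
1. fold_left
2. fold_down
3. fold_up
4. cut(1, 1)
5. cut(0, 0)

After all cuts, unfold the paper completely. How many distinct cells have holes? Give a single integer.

Answer: 16

Derivation:
Op 1 fold_left: fold axis v@2; visible region now rows[0,8) x cols[0,2) = 8x2
Op 2 fold_down: fold axis h@4; visible region now rows[4,8) x cols[0,2) = 4x2
Op 3 fold_up: fold axis h@6; visible region now rows[4,6) x cols[0,2) = 2x2
Op 4 cut(1, 1): punch at orig (5,1); cuts so far [(5, 1)]; region rows[4,6) x cols[0,2) = 2x2
Op 5 cut(0, 0): punch at orig (4,0); cuts so far [(4, 0), (5, 1)]; region rows[4,6) x cols[0,2) = 2x2
Unfold 1 (reflect across h@6): 4 holes -> [(4, 0), (5, 1), (6, 1), (7, 0)]
Unfold 2 (reflect across h@4): 8 holes -> [(0, 0), (1, 1), (2, 1), (3, 0), (4, 0), (5, 1), (6, 1), (7, 0)]
Unfold 3 (reflect across v@2): 16 holes -> [(0, 0), (0, 3), (1, 1), (1, 2), (2, 1), (2, 2), (3, 0), (3, 3), (4, 0), (4, 3), (5, 1), (5, 2), (6, 1), (6, 2), (7, 0), (7, 3)]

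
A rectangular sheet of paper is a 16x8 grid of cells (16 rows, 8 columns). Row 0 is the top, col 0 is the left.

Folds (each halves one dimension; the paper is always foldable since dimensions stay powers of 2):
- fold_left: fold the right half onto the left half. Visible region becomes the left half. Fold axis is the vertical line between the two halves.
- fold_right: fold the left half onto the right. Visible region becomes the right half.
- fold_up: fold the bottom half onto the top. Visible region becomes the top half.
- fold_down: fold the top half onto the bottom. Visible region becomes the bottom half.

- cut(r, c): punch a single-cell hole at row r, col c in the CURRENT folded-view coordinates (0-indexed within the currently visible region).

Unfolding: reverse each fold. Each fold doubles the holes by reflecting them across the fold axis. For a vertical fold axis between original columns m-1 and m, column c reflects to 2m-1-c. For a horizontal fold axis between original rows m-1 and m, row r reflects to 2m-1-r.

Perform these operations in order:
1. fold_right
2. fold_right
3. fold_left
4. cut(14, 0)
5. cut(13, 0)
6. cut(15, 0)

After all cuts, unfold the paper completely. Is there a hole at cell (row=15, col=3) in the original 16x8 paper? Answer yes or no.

Op 1 fold_right: fold axis v@4; visible region now rows[0,16) x cols[4,8) = 16x4
Op 2 fold_right: fold axis v@6; visible region now rows[0,16) x cols[6,8) = 16x2
Op 3 fold_left: fold axis v@7; visible region now rows[0,16) x cols[6,7) = 16x1
Op 4 cut(14, 0): punch at orig (14,6); cuts so far [(14, 6)]; region rows[0,16) x cols[6,7) = 16x1
Op 5 cut(13, 0): punch at orig (13,6); cuts so far [(13, 6), (14, 6)]; region rows[0,16) x cols[6,7) = 16x1
Op 6 cut(15, 0): punch at orig (15,6); cuts so far [(13, 6), (14, 6), (15, 6)]; region rows[0,16) x cols[6,7) = 16x1
Unfold 1 (reflect across v@7): 6 holes -> [(13, 6), (13, 7), (14, 6), (14, 7), (15, 6), (15, 7)]
Unfold 2 (reflect across v@6): 12 holes -> [(13, 4), (13, 5), (13, 6), (13, 7), (14, 4), (14, 5), (14, 6), (14, 7), (15, 4), (15, 5), (15, 6), (15, 7)]
Unfold 3 (reflect across v@4): 24 holes -> [(13, 0), (13, 1), (13, 2), (13, 3), (13, 4), (13, 5), (13, 6), (13, 7), (14, 0), (14, 1), (14, 2), (14, 3), (14, 4), (14, 5), (14, 6), (14, 7), (15, 0), (15, 1), (15, 2), (15, 3), (15, 4), (15, 5), (15, 6), (15, 7)]
Holes: [(13, 0), (13, 1), (13, 2), (13, 3), (13, 4), (13, 5), (13, 6), (13, 7), (14, 0), (14, 1), (14, 2), (14, 3), (14, 4), (14, 5), (14, 6), (14, 7), (15, 0), (15, 1), (15, 2), (15, 3), (15, 4), (15, 5), (15, 6), (15, 7)]

Answer: yes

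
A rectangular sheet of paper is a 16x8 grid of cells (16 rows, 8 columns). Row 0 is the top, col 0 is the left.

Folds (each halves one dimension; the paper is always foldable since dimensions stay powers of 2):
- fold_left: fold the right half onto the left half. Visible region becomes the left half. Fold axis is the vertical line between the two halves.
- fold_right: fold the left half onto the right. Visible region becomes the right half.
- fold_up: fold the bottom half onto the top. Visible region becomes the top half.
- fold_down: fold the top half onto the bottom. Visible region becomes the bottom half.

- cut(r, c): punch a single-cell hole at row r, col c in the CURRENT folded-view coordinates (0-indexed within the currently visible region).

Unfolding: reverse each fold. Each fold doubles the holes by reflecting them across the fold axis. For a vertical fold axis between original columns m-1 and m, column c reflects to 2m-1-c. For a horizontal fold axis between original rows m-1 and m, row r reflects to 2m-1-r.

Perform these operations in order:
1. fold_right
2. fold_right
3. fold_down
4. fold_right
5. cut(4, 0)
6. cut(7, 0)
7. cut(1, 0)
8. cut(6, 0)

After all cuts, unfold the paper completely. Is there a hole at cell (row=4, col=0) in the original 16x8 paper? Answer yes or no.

Op 1 fold_right: fold axis v@4; visible region now rows[0,16) x cols[4,8) = 16x4
Op 2 fold_right: fold axis v@6; visible region now rows[0,16) x cols[6,8) = 16x2
Op 3 fold_down: fold axis h@8; visible region now rows[8,16) x cols[6,8) = 8x2
Op 4 fold_right: fold axis v@7; visible region now rows[8,16) x cols[7,8) = 8x1
Op 5 cut(4, 0): punch at orig (12,7); cuts so far [(12, 7)]; region rows[8,16) x cols[7,8) = 8x1
Op 6 cut(7, 0): punch at orig (15,7); cuts so far [(12, 7), (15, 7)]; region rows[8,16) x cols[7,8) = 8x1
Op 7 cut(1, 0): punch at orig (9,7); cuts so far [(9, 7), (12, 7), (15, 7)]; region rows[8,16) x cols[7,8) = 8x1
Op 8 cut(6, 0): punch at orig (14,7); cuts so far [(9, 7), (12, 7), (14, 7), (15, 7)]; region rows[8,16) x cols[7,8) = 8x1
Unfold 1 (reflect across v@7): 8 holes -> [(9, 6), (9, 7), (12, 6), (12, 7), (14, 6), (14, 7), (15, 6), (15, 7)]
Unfold 2 (reflect across h@8): 16 holes -> [(0, 6), (0, 7), (1, 6), (1, 7), (3, 6), (3, 7), (6, 6), (6, 7), (9, 6), (9, 7), (12, 6), (12, 7), (14, 6), (14, 7), (15, 6), (15, 7)]
Unfold 3 (reflect across v@6): 32 holes -> [(0, 4), (0, 5), (0, 6), (0, 7), (1, 4), (1, 5), (1, 6), (1, 7), (3, 4), (3, 5), (3, 6), (3, 7), (6, 4), (6, 5), (6, 6), (6, 7), (9, 4), (9, 5), (9, 6), (9, 7), (12, 4), (12, 5), (12, 6), (12, 7), (14, 4), (14, 5), (14, 6), (14, 7), (15, 4), (15, 5), (15, 6), (15, 7)]
Unfold 4 (reflect across v@4): 64 holes -> [(0, 0), (0, 1), (0, 2), (0, 3), (0, 4), (0, 5), (0, 6), (0, 7), (1, 0), (1, 1), (1, 2), (1, 3), (1, 4), (1, 5), (1, 6), (1, 7), (3, 0), (3, 1), (3, 2), (3, 3), (3, 4), (3, 5), (3, 6), (3, 7), (6, 0), (6, 1), (6, 2), (6, 3), (6, 4), (6, 5), (6, 6), (6, 7), (9, 0), (9, 1), (9, 2), (9, 3), (9, 4), (9, 5), (9, 6), (9, 7), (12, 0), (12, 1), (12, 2), (12, 3), (12, 4), (12, 5), (12, 6), (12, 7), (14, 0), (14, 1), (14, 2), (14, 3), (14, 4), (14, 5), (14, 6), (14, 7), (15, 0), (15, 1), (15, 2), (15, 3), (15, 4), (15, 5), (15, 6), (15, 7)]
Holes: [(0, 0), (0, 1), (0, 2), (0, 3), (0, 4), (0, 5), (0, 6), (0, 7), (1, 0), (1, 1), (1, 2), (1, 3), (1, 4), (1, 5), (1, 6), (1, 7), (3, 0), (3, 1), (3, 2), (3, 3), (3, 4), (3, 5), (3, 6), (3, 7), (6, 0), (6, 1), (6, 2), (6, 3), (6, 4), (6, 5), (6, 6), (6, 7), (9, 0), (9, 1), (9, 2), (9, 3), (9, 4), (9, 5), (9, 6), (9, 7), (12, 0), (12, 1), (12, 2), (12, 3), (12, 4), (12, 5), (12, 6), (12, 7), (14, 0), (14, 1), (14, 2), (14, 3), (14, 4), (14, 5), (14, 6), (14, 7), (15, 0), (15, 1), (15, 2), (15, 3), (15, 4), (15, 5), (15, 6), (15, 7)]

Answer: no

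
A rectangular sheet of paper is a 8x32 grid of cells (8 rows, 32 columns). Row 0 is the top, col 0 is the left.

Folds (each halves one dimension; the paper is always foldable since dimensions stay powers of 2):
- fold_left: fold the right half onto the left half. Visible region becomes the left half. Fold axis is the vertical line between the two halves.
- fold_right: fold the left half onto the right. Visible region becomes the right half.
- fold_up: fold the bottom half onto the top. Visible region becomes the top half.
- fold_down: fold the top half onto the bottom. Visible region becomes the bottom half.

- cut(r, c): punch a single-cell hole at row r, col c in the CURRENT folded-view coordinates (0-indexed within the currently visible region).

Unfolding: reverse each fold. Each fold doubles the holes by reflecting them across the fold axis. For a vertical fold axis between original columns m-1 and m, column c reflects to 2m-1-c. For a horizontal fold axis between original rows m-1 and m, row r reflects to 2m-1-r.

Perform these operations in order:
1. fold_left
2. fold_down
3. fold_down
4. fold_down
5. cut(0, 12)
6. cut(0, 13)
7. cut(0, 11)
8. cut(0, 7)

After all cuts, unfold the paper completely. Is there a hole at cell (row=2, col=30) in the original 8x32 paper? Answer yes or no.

Answer: no

Derivation:
Op 1 fold_left: fold axis v@16; visible region now rows[0,8) x cols[0,16) = 8x16
Op 2 fold_down: fold axis h@4; visible region now rows[4,8) x cols[0,16) = 4x16
Op 3 fold_down: fold axis h@6; visible region now rows[6,8) x cols[0,16) = 2x16
Op 4 fold_down: fold axis h@7; visible region now rows[7,8) x cols[0,16) = 1x16
Op 5 cut(0, 12): punch at orig (7,12); cuts so far [(7, 12)]; region rows[7,8) x cols[0,16) = 1x16
Op 6 cut(0, 13): punch at orig (7,13); cuts so far [(7, 12), (7, 13)]; region rows[7,8) x cols[0,16) = 1x16
Op 7 cut(0, 11): punch at orig (7,11); cuts so far [(7, 11), (7, 12), (7, 13)]; region rows[7,8) x cols[0,16) = 1x16
Op 8 cut(0, 7): punch at orig (7,7); cuts so far [(7, 7), (7, 11), (7, 12), (7, 13)]; region rows[7,8) x cols[0,16) = 1x16
Unfold 1 (reflect across h@7): 8 holes -> [(6, 7), (6, 11), (6, 12), (6, 13), (7, 7), (7, 11), (7, 12), (7, 13)]
Unfold 2 (reflect across h@6): 16 holes -> [(4, 7), (4, 11), (4, 12), (4, 13), (5, 7), (5, 11), (5, 12), (5, 13), (6, 7), (6, 11), (6, 12), (6, 13), (7, 7), (7, 11), (7, 12), (7, 13)]
Unfold 3 (reflect across h@4): 32 holes -> [(0, 7), (0, 11), (0, 12), (0, 13), (1, 7), (1, 11), (1, 12), (1, 13), (2, 7), (2, 11), (2, 12), (2, 13), (3, 7), (3, 11), (3, 12), (3, 13), (4, 7), (4, 11), (4, 12), (4, 13), (5, 7), (5, 11), (5, 12), (5, 13), (6, 7), (6, 11), (6, 12), (6, 13), (7, 7), (7, 11), (7, 12), (7, 13)]
Unfold 4 (reflect across v@16): 64 holes -> [(0, 7), (0, 11), (0, 12), (0, 13), (0, 18), (0, 19), (0, 20), (0, 24), (1, 7), (1, 11), (1, 12), (1, 13), (1, 18), (1, 19), (1, 20), (1, 24), (2, 7), (2, 11), (2, 12), (2, 13), (2, 18), (2, 19), (2, 20), (2, 24), (3, 7), (3, 11), (3, 12), (3, 13), (3, 18), (3, 19), (3, 20), (3, 24), (4, 7), (4, 11), (4, 12), (4, 13), (4, 18), (4, 19), (4, 20), (4, 24), (5, 7), (5, 11), (5, 12), (5, 13), (5, 18), (5, 19), (5, 20), (5, 24), (6, 7), (6, 11), (6, 12), (6, 13), (6, 18), (6, 19), (6, 20), (6, 24), (7, 7), (7, 11), (7, 12), (7, 13), (7, 18), (7, 19), (7, 20), (7, 24)]
Holes: [(0, 7), (0, 11), (0, 12), (0, 13), (0, 18), (0, 19), (0, 20), (0, 24), (1, 7), (1, 11), (1, 12), (1, 13), (1, 18), (1, 19), (1, 20), (1, 24), (2, 7), (2, 11), (2, 12), (2, 13), (2, 18), (2, 19), (2, 20), (2, 24), (3, 7), (3, 11), (3, 12), (3, 13), (3, 18), (3, 19), (3, 20), (3, 24), (4, 7), (4, 11), (4, 12), (4, 13), (4, 18), (4, 19), (4, 20), (4, 24), (5, 7), (5, 11), (5, 12), (5, 13), (5, 18), (5, 19), (5, 20), (5, 24), (6, 7), (6, 11), (6, 12), (6, 13), (6, 18), (6, 19), (6, 20), (6, 24), (7, 7), (7, 11), (7, 12), (7, 13), (7, 18), (7, 19), (7, 20), (7, 24)]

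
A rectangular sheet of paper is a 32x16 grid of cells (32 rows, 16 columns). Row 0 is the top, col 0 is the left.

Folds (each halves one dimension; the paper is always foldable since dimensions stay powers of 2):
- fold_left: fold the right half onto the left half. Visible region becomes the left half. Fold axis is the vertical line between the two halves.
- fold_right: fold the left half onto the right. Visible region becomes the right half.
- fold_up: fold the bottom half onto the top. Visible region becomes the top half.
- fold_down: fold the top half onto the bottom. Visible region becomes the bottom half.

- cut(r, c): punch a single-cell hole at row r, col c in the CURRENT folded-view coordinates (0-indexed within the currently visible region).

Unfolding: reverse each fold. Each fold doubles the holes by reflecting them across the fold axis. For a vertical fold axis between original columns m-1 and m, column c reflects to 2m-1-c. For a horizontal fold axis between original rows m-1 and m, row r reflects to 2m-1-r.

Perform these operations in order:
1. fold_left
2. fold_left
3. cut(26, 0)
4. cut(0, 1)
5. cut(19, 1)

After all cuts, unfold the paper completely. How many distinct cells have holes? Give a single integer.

Answer: 12

Derivation:
Op 1 fold_left: fold axis v@8; visible region now rows[0,32) x cols[0,8) = 32x8
Op 2 fold_left: fold axis v@4; visible region now rows[0,32) x cols[0,4) = 32x4
Op 3 cut(26, 0): punch at orig (26,0); cuts so far [(26, 0)]; region rows[0,32) x cols[0,4) = 32x4
Op 4 cut(0, 1): punch at orig (0,1); cuts so far [(0, 1), (26, 0)]; region rows[0,32) x cols[0,4) = 32x4
Op 5 cut(19, 1): punch at orig (19,1); cuts so far [(0, 1), (19, 1), (26, 0)]; region rows[0,32) x cols[0,4) = 32x4
Unfold 1 (reflect across v@4): 6 holes -> [(0, 1), (0, 6), (19, 1), (19, 6), (26, 0), (26, 7)]
Unfold 2 (reflect across v@8): 12 holes -> [(0, 1), (0, 6), (0, 9), (0, 14), (19, 1), (19, 6), (19, 9), (19, 14), (26, 0), (26, 7), (26, 8), (26, 15)]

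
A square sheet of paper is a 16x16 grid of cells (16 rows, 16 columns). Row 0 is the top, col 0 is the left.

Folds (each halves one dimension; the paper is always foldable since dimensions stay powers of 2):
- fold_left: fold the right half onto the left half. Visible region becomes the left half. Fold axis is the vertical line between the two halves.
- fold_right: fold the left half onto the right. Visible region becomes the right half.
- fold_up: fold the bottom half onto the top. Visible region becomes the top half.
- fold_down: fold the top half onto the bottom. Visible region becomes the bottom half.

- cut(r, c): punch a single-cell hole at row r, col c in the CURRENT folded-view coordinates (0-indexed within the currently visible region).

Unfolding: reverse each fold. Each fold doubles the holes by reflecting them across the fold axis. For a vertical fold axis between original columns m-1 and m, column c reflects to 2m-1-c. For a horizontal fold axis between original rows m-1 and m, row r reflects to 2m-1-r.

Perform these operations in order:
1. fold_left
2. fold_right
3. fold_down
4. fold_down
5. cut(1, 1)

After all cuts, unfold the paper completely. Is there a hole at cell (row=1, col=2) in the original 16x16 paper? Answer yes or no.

Answer: no

Derivation:
Op 1 fold_left: fold axis v@8; visible region now rows[0,16) x cols[0,8) = 16x8
Op 2 fold_right: fold axis v@4; visible region now rows[0,16) x cols[4,8) = 16x4
Op 3 fold_down: fold axis h@8; visible region now rows[8,16) x cols[4,8) = 8x4
Op 4 fold_down: fold axis h@12; visible region now rows[12,16) x cols[4,8) = 4x4
Op 5 cut(1, 1): punch at orig (13,5); cuts so far [(13, 5)]; region rows[12,16) x cols[4,8) = 4x4
Unfold 1 (reflect across h@12): 2 holes -> [(10, 5), (13, 5)]
Unfold 2 (reflect across h@8): 4 holes -> [(2, 5), (5, 5), (10, 5), (13, 5)]
Unfold 3 (reflect across v@4): 8 holes -> [(2, 2), (2, 5), (5, 2), (5, 5), (10, 2), (10, 5), (13, 2), (13, 5)]
Unfold 4 (reflect across v@8): 16 holes -> [(2, 2), (2, 5), (2, 10), (2, 13), (5, 2), (5, 5), (5, 10), (5, 13), (10, 2), (10, 5), (10, 10), (10, 13), (13, 2), (13, 5), (13, 10), (13, 13)]
Holes: [(2, 2), (2, 5), (2, 10), (2, 13), (5, 2), (5, 5), (5, 10), (5, 13), (10, 2), (10, 5), (10, 10), (10, 13), (13, 2), (13, 5), (13, 10), (13, 13)]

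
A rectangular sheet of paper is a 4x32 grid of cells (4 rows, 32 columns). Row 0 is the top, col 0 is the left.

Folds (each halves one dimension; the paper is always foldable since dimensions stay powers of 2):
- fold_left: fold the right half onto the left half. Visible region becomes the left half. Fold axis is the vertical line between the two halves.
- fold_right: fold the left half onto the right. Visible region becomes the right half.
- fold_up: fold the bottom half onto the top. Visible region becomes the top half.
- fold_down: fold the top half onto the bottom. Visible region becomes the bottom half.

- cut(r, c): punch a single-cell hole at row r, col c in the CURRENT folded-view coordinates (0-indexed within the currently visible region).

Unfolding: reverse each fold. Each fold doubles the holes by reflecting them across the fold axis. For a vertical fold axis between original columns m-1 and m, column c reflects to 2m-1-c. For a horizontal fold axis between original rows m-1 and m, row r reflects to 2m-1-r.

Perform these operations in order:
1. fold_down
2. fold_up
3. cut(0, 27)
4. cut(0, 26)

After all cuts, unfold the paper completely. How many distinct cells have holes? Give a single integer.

Answer: 8

Derivation:
Op 1 fold_down: fold axis h@2; visible region now rows[2,4) x cols[0,32) = 2x32
Op 2 fold_up: fold axis h@3; visible region now rows[2,3) x cols[0,32) = 1x32
Op 3 cut(0, 27): punch at orig (2,27); cuts so far [(2, 27)]; region rows[2,3) x cols[0,32) = 1x32
Op 4 cut(0, 26): punch at orig (2,26); cuts so far [(2, 26), (2, 27)]; region rows[2,3) x cols[0,32) = 1x32
Unfold 1 (reflect across h@3): 4 holes -> [(2, 26), (2, 27), (3, 26), (3, 27)]
Unfold 2 (reflect across h@2): 8 holes -> [(0, 26), (0, 27), (1, 26), (1, 27), (2, 26), (2, 27), (3, 26), (3, 27)]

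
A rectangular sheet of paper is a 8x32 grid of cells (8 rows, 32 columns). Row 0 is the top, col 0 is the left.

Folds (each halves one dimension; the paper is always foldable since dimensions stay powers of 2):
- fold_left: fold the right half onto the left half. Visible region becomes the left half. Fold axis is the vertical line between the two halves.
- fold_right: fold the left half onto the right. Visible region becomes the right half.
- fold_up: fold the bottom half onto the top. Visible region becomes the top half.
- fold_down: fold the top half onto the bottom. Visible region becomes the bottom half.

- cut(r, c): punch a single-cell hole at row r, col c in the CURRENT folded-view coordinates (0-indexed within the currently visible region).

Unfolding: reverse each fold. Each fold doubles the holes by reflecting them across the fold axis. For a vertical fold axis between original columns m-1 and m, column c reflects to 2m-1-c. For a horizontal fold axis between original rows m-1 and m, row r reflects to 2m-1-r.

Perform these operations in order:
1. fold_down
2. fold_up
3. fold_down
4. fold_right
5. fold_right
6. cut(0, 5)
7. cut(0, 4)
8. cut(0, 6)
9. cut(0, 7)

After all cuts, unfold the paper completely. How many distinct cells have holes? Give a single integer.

Answer: 128

Derivation:
Op 1 fold_down: fold axis h@4; visible region now rows[4,8) x cols[0,32) = 4x32
Op 2 fold_up: fold axis h@6; visible region now rows[4,6) x cols[0,32) = 2x32
Op 3 fold_down: fold axis h@5; visible region now rows[5,6) x cols[0,32) = 1x32
Op 4 fold_right: fold axis v@16; visible region now rows[5,6) x cols[16,32) = 1x16
Op 5 fold_right: fold axis v@24; visible region now rows[5,6) x cols[24,32) = 1x8
Op 6 cut(0, 5): punch at orig (5,29); cuts so far [(5, 29)]; region rows[5,6) x cols[24,32) = 1x8
Op 7 cut(0, 4): punch at orig (5,28); cuts so far [(5, 28), (5, 29)]; region rows[5,6) x cols[24,32) = 1x8
Op 8 cut(0, 6): punch at orig (5,30); cuts so far [(5, 28), (5, 29), (5, 30)]; region rows[5,6) x cols[24,32) = 1x8
Op 9 cut(0, 7): punch at orig (5,31); cuts so far [(5, 28), (5, 29), (5, 30), (5, 31)]; region rows[5,6) x cols[24,32) = 1x8
Unfold 1 (reflect across v@24): 8 holes -> [(5, 16), (5, 17), (5, 18), (5, 19), (5, 28), (5, 29), (5, 30), (5, 31)]
Unfold 2 (reflect across v@16): 16 holes -> [(5, 0), (5, 1), (5, 2), (5, 3), (5, 12), (5, 13), (5, 14), (5, 15), (5, 16), (5, 17), (5, 18), (5, 19), (5, 28), (5, 29), (5, 30), (5, 31)]
Unfold 3 (reflect across h@5): 32 holes -> [(4, 0), (4, 1), (4, 2), (4, 3), (4, 12), (4, 13), (4, 14), (4, 15), (4, 16), (4, 17), (4, 18), (4, 19), (4, 28), (4, 29), (4, 30), (4, 31), (5, 0), (5, 1), (5, 2), (5, 3), (5, 12), (5, 13), (5, 14), (5, 15), (5, 16), (5, 17), (5, 18), (5, 19), (5, 28), (5, 29), (5, 30), (5, 31)]
Unfold 4 (reflect across h@6): 64 holes -> [(4, 0), (4, 1), (4, 2), (4, 3), (4, 12), (4, 13), (4, 14), (4, 15), (4, 16), (4, 17), (4, 18), (4, 19), (4, 28), (4, 29), (4, 30), (4, 31), (5, 0), (5, 1), (5, 2), (5, 3), (5, 12), (5, 13), (5, 14), (5, 15), (5, 16), (5, 17), (5, 18), (5, 19), (5, 28), (5, 29), (5, 30), (5, 31), (6, 0), (6, 1), (6, 2), (6, 3), (6, 12), (6, 13), (6, 14), (6, 15), (6, 16), (6, 17), (6, 18), (6, 19), (6, 28), (6, 29), (6, 30), (6, 31), (7, 0), (7, 1), (7, 2), (7, 3), (7, 12), (7, 13), (7, 14), (7, 15), (7, 16), (7, 17), (7, 18), (7, 19), (7, 28), (7, 29), (7, 30), (7, 31)]
Unfold 5 (reflect across h@4): 128 holes -> [(0, 0), (0, 1), (0, 2), (0, 3), (0, 12), (0, 13), (0, 14), (0, 15), (0, 16), (0, 17), (0, 18), (0, 19), (0, 28), (0, 29), (0, 30), (0, 31), (1, 0), (1, 1), (1, 2), (1, 3), (1, 12), (1, 13), (1, 14), (1, 15), (1, 16), (1, 17), (1, 18), (1, 19), (1, 28), (1, 29), (1, 30), (1, 31), (2, 0), (2, 1), (2, 2), (2, 3), (2, 12), (2, 13), (2, 14), (2, 15), (2, 16), (2, 17), (2, 18), (2, 19), (2, 28), (2, 29), (2, 30), (2, 31), (3, 0), (3, 1), (3, 2), (3, 3), (3, 12), (3, 13), (3, 14), (3, 15), (3, 16), (3, 17), (3, 18), (3, 19), (3, 28), (3, 29), (3, 30), (3, 31), (4, 0), (4, 1), (4, 2), (4, 3), (4, 12), (4, 13), (4, 14), (4, 15), (4, 16), (4, 17), (4, 18), (4, 19), (4, 28), (4, 29), (4, 30), (4, 31), (5, 0), (5, 1), (5, 2), (5, 3), (5, 12), (5, 13), (5, 14), (5, 15), (5, 16), (5, 17), (5, 18), (5, 19), (5, 28), (5, 29), (5, 30), (5, 31), (6, 0), (6, 1), (6, 2), (6, 3), (6, 12), (6, 13), (6, 14), (6, 15), (6, 16), (6, 17), (6, 18), (6, 19), (6, 28), (6, 29), (6, 30), (6, 31), (7, 0), (7, 1), (7, 2), (7, 3), (7, 12), (7, 13), (7, 14), (7, 15), (7, 16), (7, 17), (7, 18), (7, 19), (7, 28), (7, 29), (7, 30), (7, 31)]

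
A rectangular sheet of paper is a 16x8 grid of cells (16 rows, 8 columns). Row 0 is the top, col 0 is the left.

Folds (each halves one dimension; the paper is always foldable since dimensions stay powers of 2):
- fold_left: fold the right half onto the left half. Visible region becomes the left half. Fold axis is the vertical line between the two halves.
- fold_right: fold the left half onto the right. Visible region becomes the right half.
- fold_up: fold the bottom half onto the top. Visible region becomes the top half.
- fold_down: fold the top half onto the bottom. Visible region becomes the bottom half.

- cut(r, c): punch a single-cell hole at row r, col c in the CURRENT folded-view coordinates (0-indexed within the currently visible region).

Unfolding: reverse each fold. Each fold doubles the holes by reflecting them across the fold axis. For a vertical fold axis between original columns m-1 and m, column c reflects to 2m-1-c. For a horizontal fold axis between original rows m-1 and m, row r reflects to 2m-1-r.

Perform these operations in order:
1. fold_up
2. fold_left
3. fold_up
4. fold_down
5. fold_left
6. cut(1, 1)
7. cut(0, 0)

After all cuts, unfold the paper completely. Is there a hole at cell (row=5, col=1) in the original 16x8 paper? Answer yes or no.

Op 1 fold_up: fold axis h@8; visible region now rows[0,8) x cols[0,8) = 8x8
Op 2 fold_left: fold axis v@4; visible region now rows[0,8) x cols[0,4) = 8x4
Op 3 fold_up: fold axis h@4; visible region now rows[0,4) x cols[0,4) = 4x4
Op 4 fold_down: fold axis h@2; visible region now rows[2,4) x cols[0,4) = 2x4
Op 5 fold_left: fold axis v@2; visible region now rows[2,4) x cols[0,2) = 2x2
Op 6 cut(1, 1): punch at orig (3,1); cuts so far [(3, 1)]; region rows[2,4) x cols[0,2) = 2x2
Op 7 cut(0, 0): punch at orig (2,0); cuts so far [(2, 0), (3, 1)]; region rows[2,4) x cols[0,2) = 2x2
Unfold 1 (reflect across v@2): 4 holes -> [(2, 0), (2, 3), (3, 1), (3, 2)]
Unfold 2 (reflect across h@2): 8 holes -> [(0, 1), (0, 2), (1, 0), (1, 3), (2, 0), (2, 3), (3, 1), (3, 2)]
Unfold 3 (reflect across h@4): 16 holes -> [(0, 1), (0, 2), (1, 0), (1, 3), (2, 0), (2, 3), (3, 1), (3, 2), (4, 1), (4, 2), (5, 0), (5, 3), (6, 0), (6, 3), (7, 1), (7, 2)]
Unfold 4 (reflect across v@4): 32 holes -> [(0, 1), (0, 2), (0, 5), (0, 6), (1, 0), (1, 3), (1, 4), (1, 7), (2, 0), (2, 3), (2, 4), (2, 7), (3, 1), (3, 2), (3, 5), (3, 6), (4, 1), (4, 2), (4, 5), (4, 6), (5, 0), (5, 3), (5, 4), (5, 7), (6, 0), (6, 3), (6, 4), (6, 7), (7, 1), (7, 2), (7, 5), (7, 6)]
Unfold 5 (reflect across h@8): 64 holes -> [(0, 1), (0, 2), (0, 5), (0, 6), (1, 0), (1, 3), (1, 4), (1, 7), (2, 0), (2, 3), (2, 4), (2, 7), (3, 1), (3, 2), (3, 5), (3, 6), (4, 1), (4, 2), (4, 5), (4, 6), (5, 0), (5, 3), (5, 4), (5, 7), (6, 0), (6, 3), (6, 4), (6, 7), (7, 1), (7, 2), (7, 5), (7, 6), (8, 1), (8, 2), (8, 5), (8, 6), (9, 0), (9, 3), (9, 4), (9, 7), (10, 0), (10, 3), (10, 4), (10, 7), (11, 1), (11, 2), (11, 5), (11, 6), (12, 1), (12, 2), (12, 5), (12, 6), (13, 0), (13, 3), (13, 4), (13, 7), (14, 0), (14, 3), (14, 4), (14, 7), (15, 1), (15, 2), (15, 5), (15, 6)]
Holes: [(0, 1), (0, 2), (0, 5), (0, 6), (1, 0), (1, 3), (1, 4), (1, 7), (2, 0), (2, 3), (2, 4), (2, 7), (3, 1), (3, 2), (3, 5), (3, 6), (4, 1), (4, 2), (4, 5), (4, 6), (5, 0), (5, 3), (5, 4), (5, 7), (6, 0), (6, 3), (6, 4), (6, 7), (7, 1), (7, 2), (7, 5), (7, 6), (8, 1), (8, 2), (8, 5), (8, 6), (9, 0), (9, 3), (9, 4), (9, 7), (10, 0), (10, 3), (10, 4), (10, 7), (11, 1), (11, 2), (11, 5), (11, 6), (12, 1), (12, 2), (12, 5), (12, 6), (13, 0), (13, 3), (13, 4), (13, 7), (14, 0), (14, 3), (14, 4), (14, 7), (15, 1), (15, 2), (15, 5), (15, 6)]

Answer: no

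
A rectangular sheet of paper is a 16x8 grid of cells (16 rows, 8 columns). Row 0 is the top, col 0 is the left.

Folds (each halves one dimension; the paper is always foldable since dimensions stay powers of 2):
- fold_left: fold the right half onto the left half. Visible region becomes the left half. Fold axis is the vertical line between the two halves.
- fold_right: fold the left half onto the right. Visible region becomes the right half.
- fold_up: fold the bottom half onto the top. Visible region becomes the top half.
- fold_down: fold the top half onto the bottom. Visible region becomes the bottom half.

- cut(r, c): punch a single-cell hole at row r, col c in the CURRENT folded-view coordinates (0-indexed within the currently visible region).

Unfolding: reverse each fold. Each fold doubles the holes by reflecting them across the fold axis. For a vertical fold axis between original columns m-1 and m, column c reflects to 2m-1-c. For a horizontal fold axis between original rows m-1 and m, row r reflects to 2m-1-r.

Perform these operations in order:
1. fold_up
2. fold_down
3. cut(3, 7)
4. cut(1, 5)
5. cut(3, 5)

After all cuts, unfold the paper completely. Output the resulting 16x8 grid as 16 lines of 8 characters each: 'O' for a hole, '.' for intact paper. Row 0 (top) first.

Op 1 fold_up: fold axis h@8; visible region now rows[0,8) x cols[0,8) = 8x8
Op 2 fold_down: fold axis h@4; visible region now rows[4,8) x cols[0,8) = 4x8
Op 3 cut(3, 7): punch at orig (7,7); cuts so far [(7, 7)]; region rows[4,8) x cols[0,8) = 4x8
Op 4 cut(1, 5): punch at orig (5,5); cuts so far [(5, 5), (7, 7)]; region rows[4,8) x cols[0,8) = 4x8
Op 5 cut(3, 5): punch at orig (7,5); cuts so far [(5, 5), (7, 5), (7, 7)]; region rows[4,8) x cols[0,8) = 4x8
Unfold 1 (reflect across h@4): 6 holes -> [(0, 5), (0, 7), (2, 5), (5, 5), (7, 5), (7, 7)]
Unfold 2 (reflect across h@8): 12 holes -> [(0, 5), (0, 7), (2, 5), (5, 5), (7, 5), (7, 7), (8, 5), (8, 7), (10, 5), (13, 5), (15, 5), (15, 7)]

Answer: .....O.O
........
.....O..
........
........
.....O..
........
.....O.O
.....O.O
........
.....O..
........
........
.....O..
........
.....O.O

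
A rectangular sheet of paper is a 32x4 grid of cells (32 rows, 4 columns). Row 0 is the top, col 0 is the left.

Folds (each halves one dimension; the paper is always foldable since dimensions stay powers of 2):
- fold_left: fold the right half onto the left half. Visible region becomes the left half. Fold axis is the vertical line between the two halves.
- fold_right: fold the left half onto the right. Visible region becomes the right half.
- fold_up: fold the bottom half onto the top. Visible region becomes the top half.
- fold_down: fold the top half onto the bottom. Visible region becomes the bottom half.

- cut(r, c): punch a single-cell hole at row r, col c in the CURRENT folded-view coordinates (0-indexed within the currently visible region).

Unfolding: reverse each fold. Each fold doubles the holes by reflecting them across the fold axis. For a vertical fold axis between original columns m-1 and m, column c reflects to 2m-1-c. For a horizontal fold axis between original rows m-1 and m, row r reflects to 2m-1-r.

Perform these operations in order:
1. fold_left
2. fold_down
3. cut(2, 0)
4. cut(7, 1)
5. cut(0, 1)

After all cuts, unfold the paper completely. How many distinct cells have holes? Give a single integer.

Answer: 12

Derivation:
Op 1 fold_left: fold axis v@2; visible region now rows[0,32) x cols[0,2) = 32x2
Op 2 fold_down: fold axis h@16; visible region now rows[16,32) x cols[0,2) = 16x2
Op 3 cut(2, 0): punch at orig (18,0); cuts so far [(18, 0)]; region rows[16,32) x cols[0,2) = 16x2
Op 4 cut(7, 1): punch at orig (23,1); cuts so far [(18, 0), (23, 1)]; region rows[16,32) x cols[0,2) = 16x2
Op 5 cut(0, 1): punch at orig (16,1); cuts so far [(16, 1), (18, 0), (23, 1)]; region rows[16,32) x cols[0,2) = 16x2
Unfold 1 (reflect across h@16): 6 holes -> [(8, 1), (13, 0), (15, 1), (16, 1), (18, 0), (23, 1)]
Unfold 2 (reflect across v@2): 12 holes -> [(8, 1), (8, 2), (13, 0), (13, 3), (15, 1), (15, 2), (16, 1), (16, 2), (18, 0), (18, 3), (23, 1), (23, 2)]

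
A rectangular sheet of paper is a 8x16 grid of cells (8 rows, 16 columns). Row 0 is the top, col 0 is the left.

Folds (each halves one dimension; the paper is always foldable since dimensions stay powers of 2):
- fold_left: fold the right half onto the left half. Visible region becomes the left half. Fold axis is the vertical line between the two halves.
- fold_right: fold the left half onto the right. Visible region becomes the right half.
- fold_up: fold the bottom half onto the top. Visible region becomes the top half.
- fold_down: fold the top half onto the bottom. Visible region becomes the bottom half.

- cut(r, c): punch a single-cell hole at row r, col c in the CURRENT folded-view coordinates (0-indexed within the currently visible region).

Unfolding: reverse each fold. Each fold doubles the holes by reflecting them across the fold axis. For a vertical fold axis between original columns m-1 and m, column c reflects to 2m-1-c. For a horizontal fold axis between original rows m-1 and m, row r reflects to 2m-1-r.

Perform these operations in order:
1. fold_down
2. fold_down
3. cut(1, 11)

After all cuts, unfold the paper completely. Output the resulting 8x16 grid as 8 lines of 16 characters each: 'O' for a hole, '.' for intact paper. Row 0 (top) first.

Op 1 fold_down: fold axis h@4; visible region now rows[4,8) x cols[0,16) = 4x16
Op 2 fold_down: fold axis h@6; visible region now rows[6,8) x cols[0,16) = 2x16
Op 3 cut(1, 11): punch at orig (7,11); cuts so far [(7, 11)]; region rows[6,8) x cols[0,16) = 2x16
Unfold 1 (reflect across h@6): 2 holes -> [(4, 11), (7, 11)]
Unfold 2 (reflect across h@4): 4 holes -> [(0, 11), (3, 11), (4, 11), (7, 11)]

Answer: ...........O....
................
................
...........O....
...........O....
................
................
...........O....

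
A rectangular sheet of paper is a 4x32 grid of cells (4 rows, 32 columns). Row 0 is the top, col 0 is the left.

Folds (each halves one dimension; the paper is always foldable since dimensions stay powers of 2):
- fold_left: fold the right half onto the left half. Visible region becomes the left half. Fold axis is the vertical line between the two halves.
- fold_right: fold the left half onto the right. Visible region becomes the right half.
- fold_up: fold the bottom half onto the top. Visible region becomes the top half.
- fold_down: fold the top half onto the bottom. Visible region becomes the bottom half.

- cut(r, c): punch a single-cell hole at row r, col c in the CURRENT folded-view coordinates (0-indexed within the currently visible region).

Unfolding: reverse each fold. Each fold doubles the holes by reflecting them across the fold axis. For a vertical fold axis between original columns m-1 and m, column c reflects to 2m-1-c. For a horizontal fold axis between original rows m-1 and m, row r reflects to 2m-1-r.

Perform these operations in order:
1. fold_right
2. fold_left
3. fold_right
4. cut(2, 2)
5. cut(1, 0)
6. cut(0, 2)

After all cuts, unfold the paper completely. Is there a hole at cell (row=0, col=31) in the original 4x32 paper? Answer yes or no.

Answer: no

Derivation:
Op 1 fold_right: fold axis v@16; visible region now rows[0,4) x cols[16,32) = 4x16
Op 2 fold_left: fold axis v@24; visible region now rows[0,4) x cols[16,24) = 4x8
Op 3 fold_right: fold axis v@20; visible region now rows[0,4) x cols[20,24) = 4x4
Op 4 cut(2, 2): punch at orig (2,22); cuts so far [(2, 22)]; region rows[0,4) x cols[20,24) = 4x4
Op 5 cut(1, 0): punch at orig (1,20); cuts so far [(1, 20), (2, 22)]; region rows[0,4) x cols[20,24) = 4x4
Op 6 cut(0, 2): punch at orig (0,22); cuts so far [(0, 22), (1, 20), (2, 22)]; region rows[0,4) x cols[20,24) = 4x4
Unfold 1 (reflect across v@20): 6 holes -> [(0, 17), (0, 22), (1, 19), (1, 20), (2, 17), (2, 22)]
Unfold 2 (reflect across v@24): 12 holes -> [(0, 17), (0, 22), (0, 25), (0, 30), (1, 19), (1, 20), (1, 27), (1, 28), (2, 17), (2, 22), (2, 25), (2, 30)]
Unfold 3 (reflect across v@16): 24 holes -> [(0, 1), (0, 6), (0, 9), (0, 14), (0, 17), (0, 22), (0, 25), (0, 30), (1, 3), (1, 4), (1, 11), (1, 12), (1, 19), (1, 20), (1, 27), (1, 28), (2, 1), (2, 6), (2, 9), (2, 14), (2, 17), (2, 22), (2, 25), (2, 30)]
Holes: [(0, 1), (0, 6), (0, 9), (0, 14), (0, 17), (0, 22), (0, 25), (0, 30), (1, 3), (1, 4), (1, 11), (1, 12), (1, 19), (1, 20), (1, 27), (1, 28), (2, 1), (2, 6), (2, 9), (2, 14), (2, 17), (2, 22), (2, 25), (2, 30)]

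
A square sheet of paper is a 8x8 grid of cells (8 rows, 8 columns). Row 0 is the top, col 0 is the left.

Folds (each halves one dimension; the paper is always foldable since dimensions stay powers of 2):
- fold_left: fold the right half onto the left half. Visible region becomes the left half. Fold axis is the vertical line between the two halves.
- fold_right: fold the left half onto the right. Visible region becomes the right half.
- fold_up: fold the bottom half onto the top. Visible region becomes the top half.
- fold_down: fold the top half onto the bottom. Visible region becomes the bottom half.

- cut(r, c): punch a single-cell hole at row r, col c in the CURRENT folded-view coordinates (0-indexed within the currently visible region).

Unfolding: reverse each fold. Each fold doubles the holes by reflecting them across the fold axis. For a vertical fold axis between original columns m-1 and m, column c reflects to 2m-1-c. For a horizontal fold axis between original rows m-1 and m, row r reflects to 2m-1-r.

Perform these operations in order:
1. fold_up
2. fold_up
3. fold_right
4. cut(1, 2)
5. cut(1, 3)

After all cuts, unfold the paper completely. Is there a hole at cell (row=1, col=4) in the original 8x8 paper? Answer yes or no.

Answer: no

Derivation:
Op 1 fold_up: fold axis h@4; visible region now rows[0,4) x cols[0,8) = 4x8
Op 2 fold_up: fold axis h@2; visible region now rows[0,2) x cols[0,8) = 2x8
Op 3 fold_right: fold axis v@4; visible region now rows[0,2) x cols[4,8) = 2x4
Op 4 cut(1, 2): punch at orig (1,6); cuts so far [(1, 6)]; region rows[0,2) x cols[4,8) = 2x4
Op 5 cut(1, 3): punch at orig (1,7); cuts so far [(1, 6), (1, 7)]; region rows[0,2) x cols[4,8) = 2x4
Unfold 1 (reflect across v@4): 4 holes -> [(1, 0), (1, 1), (1, 6), (1, 7)]
Unfold 2 (reflect across h@2): 8 holes -> [(1, 0), (1, 1), (1, 6), (1, 7), (2, 0), (2, 1), (2, 6), (2, 7)]
Unfold 3 (reflect across h@4): 16 holes -> [(1, 0), (1, 1), (1, 6), (1, 7), (2, 0), (2, 1), (2, 6), (2, 7), (5, 0), (5, 1), (5, 6), (5, 7), (6, 0), (6, 1), (6, 6), (6, 7)]
Holes: [(1, 0), (1, 1), (1, 6), (1, 7), (2, 0), (2, 1), (2, 6), (2, 7), (5, 0), (5, 1), (5, 6), (5, 7), (6, 0), (6, 1), (6, 6), (6, 7)]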